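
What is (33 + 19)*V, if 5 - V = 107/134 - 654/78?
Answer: 43850/67 ≈ 654.48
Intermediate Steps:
V = 21925/1742 (V = 5 - (107/134 - 654/78) = 5 - (107*(1/134) - 654*1/78) = 5 - (107/134 - 109/13) = 5 - 1*(-13215/1742) = 5 + 13215/1742 = 21925/1742 ≈ 12.586)
(33 + 19)*V = (33 + 19)*(21925/1742) = 52*(21925/1742) = 43850/67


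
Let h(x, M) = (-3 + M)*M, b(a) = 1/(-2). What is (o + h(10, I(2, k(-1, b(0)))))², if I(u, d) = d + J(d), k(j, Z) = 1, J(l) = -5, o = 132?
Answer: 25600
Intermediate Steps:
b(a) = -½
I(u, d) = -5 + d (I(u, d) = d - 5 = -5 + d)
h(x, M) = M*(-3 + M)
(o + h(10, I(2, k(-1, b(0)))))² = (132 + (-5 + 1)*(-3 + (-5 + 1)))² = (132 - 4*(-3 - 4))² = (132 - 4*(-7))² = (132 + 28)² = 160² = 25600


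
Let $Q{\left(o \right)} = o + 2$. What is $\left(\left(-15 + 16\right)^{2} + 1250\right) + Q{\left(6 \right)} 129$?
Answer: $2283$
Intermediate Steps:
$Q{\left(o \right)} = 2 + o$
$\left(\left(-15 + 16\right)^{2} + 1250\right) + Q{\left(6 \right)} 129 = \left(\left(-15 + 16\right)^{2} + 1250\right) + \left(2 + 6\right) 129 = \left(1^{2} + 1250\right) + 8 \cdot 129 = \left(1 + 1250\right) + 1032 = 1251 + 1032 = 2283$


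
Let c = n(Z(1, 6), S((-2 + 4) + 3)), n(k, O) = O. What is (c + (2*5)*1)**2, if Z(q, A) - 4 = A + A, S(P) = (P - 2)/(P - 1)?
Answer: 1849/16 ≈ 115.56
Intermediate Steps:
S(P) = (-2 + P)/(-1 + P)
Z(q, A) = 4 + 2*A (Z(q, A) = 4 + (A + A) = 4 + 2*A)
c = 3/4 (c = (-2 + ((-2 + 4) + 3))/(-1 + ((-2 + 4) + 3)) = (-2 + (2 + 3))/(-1 + (2 + 3)) = (-2 + 5)/(-1 + 5) = 3/4 ≈ 0.75000)
(c + (2*5)*1)**2 = (3/4 + (2*5)*1)**2 = (3/4 + 10*1)**2 = (3/4 + 10)**2 = (43/4)**2 = 1849/16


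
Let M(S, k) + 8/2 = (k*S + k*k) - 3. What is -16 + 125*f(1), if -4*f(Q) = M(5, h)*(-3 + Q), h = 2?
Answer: 843/2 ≈ 421.50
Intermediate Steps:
M(S, k) = -7 + k² + S*k (M(S, k) = -4 + ((k*S + k*k) - 3) = -4 + ((S*k + k²) - 3) = -4 + ((k² + S*k) - 3) = -4 + (-3 + k² + S*k) = -7 + k² + S*k)
f(Q) = 21/4 - 7*Q/4 (f(Q) = -(-7 + 2² + 5*2)*(-3 + Q)/4 = -(-7 + 4 + 10)*(-3 + Q)/4 = -7*(-3 + Q)/4 = -(-21 + 7*Q)/4 = 21/4 - 7*Q/4)
-16 + 125*f(1) = -16 + 125*(21/4 - 7/4*1) = -16 + 125*(21/4 - 7/4) = -16 + 125*(7/2) = -16 + 875/2 = 843/2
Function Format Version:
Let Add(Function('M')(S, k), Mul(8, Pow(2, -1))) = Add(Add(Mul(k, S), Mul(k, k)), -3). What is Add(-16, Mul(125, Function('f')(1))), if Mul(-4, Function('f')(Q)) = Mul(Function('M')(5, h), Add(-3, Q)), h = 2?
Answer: Rational(843, 2) ≈ 421.50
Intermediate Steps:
Function('M')(S, k) = Add(-7, Pow(k, 2), Mul(S, k)) (Function('M')(S, k) = Add(-4, Add(Add(Mul(k, S), Mul(k, k)), -3)) = Add(-4, Add(Add(Mul(S, k), Pow(k, 2)), -3)) = Add(-4, Add(Add(Pow(k, 2), Mul(S, k)), -3)) = Add(-4, Add(-3, Pow(k, 2), Mul(S, k))) = Add(-7, Pow(k, 2), Mul(S, k)))
Function('f')(Q) = Add(Rational(21, 4), Mul(Rational(-7, 4), Q)) (Function('f')(Q) = Mul(Rational(-1, 4), Mul(Add(-7, Pow(2, 2), Mul(5, 2)), Add(-3, Q))) = Mul(Rational(-1, 4), Mul(Add(-7, 4, 10), Add(-3, Q))) = Mul(Rational(-1, 4), Mul(7, Add(-3, Q))) = Mul(Rational(-1, 4), Add(-21, Mul(7, Q))) = Add(Rational(21, 4), Mul(Rational(-7, 4), Q)))
Add(-16, Mul(125, Function('f')(1))) = Add(-16, Mul(125, Add(Rational(21, 4), Mul(Rational(-7, 4), 1)))) = Add(-16, Mul(125, Add(Rational(21, 4), Rational(-7, 4)))) = Add(-16, Mul(125, Rational(7, 2))) = Add(-16, Rational(875, 2)) = Rational(843, 2)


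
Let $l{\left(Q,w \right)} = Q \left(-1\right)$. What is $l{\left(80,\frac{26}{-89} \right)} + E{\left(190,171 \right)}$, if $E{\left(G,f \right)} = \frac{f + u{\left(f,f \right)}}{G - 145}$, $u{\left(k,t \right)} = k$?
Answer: $- \frac{362}{5} \approx -72.4$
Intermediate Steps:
$l{\left(Q,w \right)} = - Q$
$E{\left(G,f \right)} = \frac{2 f}{-145 + G}$ ($E{\left(G,f \right)} = \frac{f + f}{G - 145} = \frac{2 f}{-145 + G}$)
$l{\left(80,\frac{26}{-89} \right)} + E{\left(190,171 \right)} = \left(-1\right) 80 + 2 \cdot 171 \frac{1}{-145 + 190} = -80 + 2 \cdot 171 \cdot \frac{1}{45} = -80 + \frac{38}{5} = - \frac{362}{5}$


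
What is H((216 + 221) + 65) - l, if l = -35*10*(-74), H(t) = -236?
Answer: -26136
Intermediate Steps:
l = 25900 (l = -350*(-74) = 25900)
H((216 + 221) + 65) - l = -236 - 1*25900 = -236 - 25900 = -26136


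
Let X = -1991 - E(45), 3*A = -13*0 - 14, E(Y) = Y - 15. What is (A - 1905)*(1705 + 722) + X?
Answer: -4636782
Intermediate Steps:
E(Y) = -15 + Y
A = -14/3 (A = (-13*0 - 14)/3 = (0 - 14)/3 = (1/3)*(-14) = -14/3 ≈ -4.6667)
X = -2021 (X = -1991 - (-15 + 45) = -1991 - 1*30 = -1991 - 30 = -2021)
(A - 1905)*(1705 + 722) + X = (-14/3 - 1905)*(1705 + 722) - 2021 = -5729/3*2427 - 2021 = -4634761 - 2021 = -4636782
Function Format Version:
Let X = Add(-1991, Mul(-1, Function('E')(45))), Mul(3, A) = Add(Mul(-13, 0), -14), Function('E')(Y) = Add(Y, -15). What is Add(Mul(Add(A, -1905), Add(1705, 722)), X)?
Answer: -4636782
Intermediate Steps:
Function('E')(Y) = Add(-15, Y)
A = Rational(-14, 3) (A = Mul(Rational(1, 3), Add(Mul(-13, 0), -14)) = Mul(Rational(1, 3), Add(0, -14)) = Mul(Rational(1, 3), -14) = Rational(-14, 3) ≈ -4.6667)
X = -2021 (X = Add(-1991, Mul(-1, Add(-15, 45))) = Add(-1991, Mul(-1, 30)) = Add(-1991, -30) = -2021)
Add(Mul(Add(A, -1905), Add(1705, 722)), X) = Add(Mul(Add(Rational(-14, 3), -1905), Add(1705, 722)), -2021) = Add(Mul(Rational(-5729, 3), 2427), -2021) = Add(-4634761, -2021) = -4636782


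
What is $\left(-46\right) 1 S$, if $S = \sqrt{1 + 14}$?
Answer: $- 46 \sqrt{15} \approx -178.16$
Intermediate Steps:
$S = \sqrt{15} \approx 3.873$
$\left(-46\right) 1 S = \left(-46\right) 1 \sqrt{15} = - 46 \sqrt{15}$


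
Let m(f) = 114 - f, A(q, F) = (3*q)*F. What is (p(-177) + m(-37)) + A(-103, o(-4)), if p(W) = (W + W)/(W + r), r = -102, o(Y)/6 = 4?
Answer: -675527/93 ≈ -7263.7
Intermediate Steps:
o(Y) = 24 (o(Y) = 6*4 = 24)
A(q, F) = 3*F*q
p(W) = 2*W/(-102 + W) (p(W) = (W + W)/(W - 102) = (2*W)/(-102 + W) = 2*W/(-102 + W))
(p(-177) + m(-37)) + A(-103, o(-4)) = (2*(-177)/(-102 - 177) + (114 - 1*(-37))) + 3*24*(-103) = (2*(-177)/(-279) + (114 + 37)) - 7416 = (2*(-177)*(-1/279) + 151) - 7416 = (118/93 + 151) - 7416 = 14161/93 - 7416 = -675527/93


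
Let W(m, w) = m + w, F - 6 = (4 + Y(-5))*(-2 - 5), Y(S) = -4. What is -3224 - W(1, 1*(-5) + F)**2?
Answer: -3228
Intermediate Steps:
F = 6 (F = 6 + (4 - 4)*(-2 - 5) = 6 + 0*(-7) = 6 + 0 = 6)
-3224 - W(1, 1*(-5) + F)**2 = -3224 - (1 + (1*(-5) + 6))**2 = -3224 - (1 + (-5 + 6))**2 = -3224 - (1 + 1)**2 = -3224 - 1*2**2 = -3224 - 1*4 = -3224 - 4 = -3228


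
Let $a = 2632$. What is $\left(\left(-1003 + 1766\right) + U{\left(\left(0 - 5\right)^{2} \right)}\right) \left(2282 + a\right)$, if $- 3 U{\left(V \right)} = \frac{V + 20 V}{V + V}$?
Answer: $3732183$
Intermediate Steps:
$U{\left(V \right)} = - \frac{7}{2}$ ($U{\left(V \right)} = - \frac{\left(V + 20 V\right) \frac{1}{V + V}}{3} = - \frac{21 V \frac{1}{2 V}}{3} = \left(- \frac{1}{3}\right) \frac{21}{2} = - \frac{7}{2}$)
$\left(\left(-1003 + 1766\right) + U{\left(\left(0 - 5\right)^{2} \right)}\right) \left(2282 + a\right) = \left(\left(-1003 + 1766\right) - \frac{7}{2}\right) \left(2282 + 2632\right) = \left(763 - \frac{7}{2}\right) 4914 = \frac{1519}{2} \cdot 4914 = 3732183$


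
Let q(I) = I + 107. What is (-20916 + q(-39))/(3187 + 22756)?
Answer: -20848/25943 ≈ -0.80361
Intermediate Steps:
q(I) = 107 + I
(-20916 + q(-39))/(3187 + 22756) = (-20916 + (107 - 39))/(3187 + 22756) = (-20916 + 68)/25943 = -20848*1/25943 = -20848/25943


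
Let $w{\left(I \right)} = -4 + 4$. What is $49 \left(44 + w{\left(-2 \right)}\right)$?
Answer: $2156$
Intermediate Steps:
$w{\left(I \right)} = 0$
$49 \left(44 + w{\left(-2 \right)}\right) = 49 \left(44 + 0\right) = 49 \cdot 44 = 2156$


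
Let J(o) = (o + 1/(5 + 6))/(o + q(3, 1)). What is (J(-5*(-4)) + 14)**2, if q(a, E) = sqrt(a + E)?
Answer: 13024881/58564 ≈ 222.40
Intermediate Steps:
q(a, E) = sqrt(E + a)
J(o) = (1/11 + o)/(2 + o) (J(o) = (o + 1/(5 + 6))/(o + sqrt(1 + 3)) = (o + 1/11)/(o + sqrt(4)) = (o + 1/11)/(o + 2) = (1/11 + o)/(2 + o))
(J(-5*(-4)) + 14)**2 = ((1/11 - 5*(-4))/(2 - 5*(-4)) + 14)**2 = ((1/11 + 20)/(2 + 20) + 14)**2 = ((221/11)/22 + 14)**2 = ((1/22)*(221/11) + 14)**2 = (221/242 + 14)**2 = (3609/242)**2 = 13024881/58564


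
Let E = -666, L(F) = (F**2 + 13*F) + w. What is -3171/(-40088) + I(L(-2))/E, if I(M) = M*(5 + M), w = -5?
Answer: -1205577/1483256 ≈ -0.81279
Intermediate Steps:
L(F) = -5 + F**2 + 13*F (L(F) = (F**2 + 13*F) - 5 = -5 + F**2 + 13*F)
-3171/(-40088) + I(L(-2))/E = -3171/(-40088) + ((-5 + (-2)**2 + 13*(-2))*(5 + (-5 + (-2)**2 + 13*(-2))))/(-666) = -3171*(-1/40088) + ((-5 + 4 - 26)*(5 + (-5 + 4 - 26)))*(-1/666) = 3171/40088 - 27*(5 - 27)*(-1/666) = 3171/40088 - 27*(-22)*(-1/666) = 3171/40088 + 594*(-1/666) = 3171/40088 - 33/37 = -1205577/1483256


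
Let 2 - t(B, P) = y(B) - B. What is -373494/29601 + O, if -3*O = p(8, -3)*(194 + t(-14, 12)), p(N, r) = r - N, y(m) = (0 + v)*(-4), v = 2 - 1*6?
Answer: 534656/897 ≈ 596.05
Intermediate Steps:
v = -4 (v = 2 - 6 = -4)
y(m) = 16 (y(m) = (0 - 4)*(-4) = -4*(-4) = 16)
t(B, P) = -14 + B (t(B, P) = 2 - (16 - B) = 2 + (-16 + B) = -14 + B)
O = 1826/3 (O = -(-3 - 1*8)*(194 + (-14 - 14))/3 = -(-3 - 8)*(194 - 28)/3 = -(-11)*166/3 = -1/3*(-1826) = 1826/3 ≈ 608.67)
-373494/29601 + O = -373494/29601 + 1826/3 = -373494*1/29601 + 1826/3 = -11318/897 + 1826/3 = 534656/897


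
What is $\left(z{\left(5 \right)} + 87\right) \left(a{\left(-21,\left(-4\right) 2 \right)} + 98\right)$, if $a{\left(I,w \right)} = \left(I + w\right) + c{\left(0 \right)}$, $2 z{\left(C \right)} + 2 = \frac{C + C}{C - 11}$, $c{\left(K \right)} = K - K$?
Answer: $\frac{11753}{2} \approx 5876.5$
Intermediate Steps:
$c{\left(K \right)} = 0$
$z{\left(C \right)} = -1 + \frac{C}{-11 + C}$ ($z{\left(C \right)} = -1 + \frac{\left(C + C\right) \frac{1}{C - 11}}{2} = -1 + \frac{2 C \frac{1}{-11 + C}}{2} = -1 + \frac{C}{-11 + C}$)
$a{\left(I,w \right)} = I + w$ ($a{\left(I,w \right)} = \left(I + w\right) + 0 = I + w$)
$\left(z{\left(5 \right)} + 87\right) \left(a{\left(-21,\left(-4\right) 2 \right)} + 98\right) = \left(\frac{11}{-11 + 5} + 87\right) \left(\left(-21 - 8\right) + 98\right) = \left(\frac{11}{-6} + 87\right) \left(\left(-21 - 8\right) + 98\right) = \left(11 \left(- \frac{1}{6}\right) + 87\right) \left(-29 + 98\right) = \left(- \frac{11}{6} + 87\right) 69 = \frac{511}{6} \cdot 69 = \frac{11753}{2}$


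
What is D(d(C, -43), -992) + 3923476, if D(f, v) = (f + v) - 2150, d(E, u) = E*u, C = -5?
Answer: 3920549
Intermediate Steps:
D(f, v) = -2150 + f + v
D(d(C, -43), -992) + 3923476 = (-2150 - 5*(-43) - 992) + 3923476 = (-2150 + 215 - 992) + 3923476 = -2927 + 3923476 = 3920549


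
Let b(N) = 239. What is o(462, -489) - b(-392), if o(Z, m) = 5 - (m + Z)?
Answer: -207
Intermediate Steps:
o(Z, m) = 5 - Z - m (o(Z, m) = 5 - (Z + m) = 5 + (-Z - m) = 5 - Z - m)
o(462, -489) - b(-392) = (5 - 1*462 - 1*(-489)) - 1*239 = (5 - 462 + 489) - 239 = 32 - 239 = -207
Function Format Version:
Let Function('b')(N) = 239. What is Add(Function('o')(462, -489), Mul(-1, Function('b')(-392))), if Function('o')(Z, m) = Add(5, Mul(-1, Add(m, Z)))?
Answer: -207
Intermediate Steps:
Function('o')(Z, m) = Add(5, Mul(-1, Z), Mul(-1, m)) (Function('o')(Z, m) = Add(5, Mul(-1, Add(Z, m))) = Add(5, Add(Mul(-1, Z), Mul(-1, m))) = Add(5, Mul(-1, Z), Mul(-1, m)))
Add(Function('o')(462, -489), Mul(-1, Function('b')(-392))) = Add(Add(5, Mul(-1, 462), Mul(-1, -489)), Mul(-1, 239)) = Add(Add(5, -462, 489), -239) = Add(32, -239) = -207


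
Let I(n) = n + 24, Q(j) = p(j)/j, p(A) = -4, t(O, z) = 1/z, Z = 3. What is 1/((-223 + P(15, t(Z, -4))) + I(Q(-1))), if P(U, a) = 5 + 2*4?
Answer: -1/182 ≈ -0.0054945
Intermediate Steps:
Q(j) = -4/j
I(n) = 24 + n
P(U, a) = 13 (P(U, a) = 5 + 8 = 13)
1/((-223 + P(15, t(Z, -4))) + I(Q(-1))) = 1/((-223 + 13) + (24 - 4/(-1))) = 1/(-210 + (24 - 4*(-1))) = 1/(-210 + (24 + 4)) = 1/(-210 + 28) = 1/(-182) = -1/182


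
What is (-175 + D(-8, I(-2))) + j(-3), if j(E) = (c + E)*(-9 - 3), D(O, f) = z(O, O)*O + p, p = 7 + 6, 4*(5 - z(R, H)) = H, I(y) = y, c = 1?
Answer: -194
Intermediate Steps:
z(R, H) = 5 - H/4
p = 13
D(O, f) = 13 + O*(5 - O/4) (D(O, f) = (5 - O/4)*O + 13 = O*(5 - O/4) + 13 = 13 + O*(5 - O/4))
j(E) = -12 - 12*E (j(E) = (1 + E)*(-9 - 3) = (1 + E)*(-12) = -12 - 12*E)
(-175 + D(-8, I(-2))) + j(-3) = (-175 + (13 - 1/4*(-8)*(-20 - 8))) + (-12 - 12*(-3)) = (-175 + (13 - 1/4*(-8)*(-28))) + (-12 + 36) = (-175 + (13 - 56)) + 24 = (-175 - 43) + 24 = -218 + 24 = -194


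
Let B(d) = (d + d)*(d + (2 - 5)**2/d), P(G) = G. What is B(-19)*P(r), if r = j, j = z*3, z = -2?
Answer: -4440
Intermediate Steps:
j = -6 (j = -2*3 = -6)
r = -6
B(d) = 2*d*(d + 9/d) (B(d) = (2*d)*(d + (-3)**2/d) = (2*d)*(d + 9/d) = 2*d*(d + 9/d))
B(-19)*P(r) = (18 + 2*(-19)**2)*(-6) = (18 + 2*361)*(-6) = (18 + 722)*(-6) = 740*(-6) = -4440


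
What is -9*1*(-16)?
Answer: 144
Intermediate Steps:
-9*1*(-16) = -9*(-16) = 144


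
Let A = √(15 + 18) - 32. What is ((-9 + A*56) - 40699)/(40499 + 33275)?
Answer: -21250/36887 + 28*√33/36887 ≈ -0.57172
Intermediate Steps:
A = -32 + √33 (A = √33 - 32 = -32 + √33 ≈ -26.255)
((-9 + A*56) - 40699)/(40499 + 33275) = ((-9 + (-32 + √33)*56) - 40699)/(40499 + 33275) = ((-9 + (-1792 + 56*√33)) - 40699)/73774 = ((-1801 + 56*√33) - 40699)*(1/73774) = (-42500 + 56*√33)*(1/73774) = -21250/36887 + 28*√33/36887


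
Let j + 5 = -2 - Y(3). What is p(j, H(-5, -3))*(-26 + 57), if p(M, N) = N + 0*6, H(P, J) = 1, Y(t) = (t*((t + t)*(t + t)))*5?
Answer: 31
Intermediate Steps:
Y(t) = 20*t**3 (Y(t) = (t*((2*t)*(2*t)))*5 = (t*(4*t**2))*5 = (4*t**3)*5 = 20*t**3)
j = -547 (j = -5 + (-2 - 20*3**3) = -5 + (-2 - 20*27) = -5 + (-2 - 1*540) = -5 + (-2 - 540) = -5 - 542 = -547)
p(M, N) = N (p(M, N) = N + 0 = N)
p(j, H(-5, -3))*(-26 + 57) = 1*(-26 + 57) = 1*31 = 31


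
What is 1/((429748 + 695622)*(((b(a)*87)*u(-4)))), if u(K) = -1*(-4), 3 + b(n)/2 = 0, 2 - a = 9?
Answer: -1/2349772560 ≈ -4.2557e-10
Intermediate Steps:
a = -7 (a = 2 - 1*9 = 2 - 9 = -7)
b(n) = -6 (b(n) = -6 + 2*0 = -6 + 0 = -6)
u(K) = 4
1/((429748 + 695622)*(((b(a)*87)*u(-4)))) = 1/((429748 + 695622)*((-6*87*4))) = 1/(1125370*((-522*4))) = (1/1125370)/(-2088) = (1/1125370)*(-1/2088) = -1/2349772560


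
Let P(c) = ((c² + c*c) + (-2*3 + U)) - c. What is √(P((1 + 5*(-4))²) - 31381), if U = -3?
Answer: √228891 ≈ 478.43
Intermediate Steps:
P(c) = -9 - c + 2*c² (P(c) = ((c² + c*c) + (-2*3 - 3)) - c = ((c² + c²) + (-6 - 3)) - c = (2*c² - 9) - c = (-9 + 2*c²) - c = -9 - c + 2*c²)
√(P((1 + 5*(-4))²) - 31381) = √((-9 - (1 + 5*(-4))² + 2*((1 + 5*(-4))²)²) - 31381) = √((-9 - (1 - 20)² + 2*((1 - 20)²)²) - 31381) = √((-9 - 1*(-19)² + 2*((-19)²)²) - 31381) = √((-9 - 1*361 + 2*361²) - 31381) = √((-9 - 361 + 2*130321) - 31381) = √((-9 - 361 + 260642) - 31381) = √(260272 - 31381) = √228891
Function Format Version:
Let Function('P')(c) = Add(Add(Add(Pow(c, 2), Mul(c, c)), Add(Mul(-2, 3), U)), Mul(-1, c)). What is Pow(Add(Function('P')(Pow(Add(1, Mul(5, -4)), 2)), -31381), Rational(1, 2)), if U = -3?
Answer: Pow(228891, Rational(1, 2)) ≈ 478.43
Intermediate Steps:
Function('P')(c) = Add(-9, Mul(-1, c), Mul(2, Pow(c, 2))) (Function('P')(c) = Add(Add(Add(Pow(c, 2), Mul(c, c)), Add(Mul(-2, 3), -3)), Mul(-1, c)) = Add(Add(Add(Pow(c, 2), Pow(c, 2)), Add(-6, -3)), Mul(-1, c)) = Add(Add(Mul(2, Pow(c, 2)), -9), Mul(-1, c)) = Add(Add(-9, Mul(2, Pow(c, 2))), Mul(-1, c)) = Add(-9, Mul(-1, c), Mul(2, Pow(c, 2))))
Pow(Add(Function('P')(Pow(Add(1, Mul(5, -4)), 2)), -31381), Rational(1, 2)) = Pow(Add(Add(-9, Mul(-1, Pow(Add(1, Mul(5, -4)), 2)), Mul(2, Pow(Pow(Add(1, Mul(5, -4)), 2), 2))), -31381), Rational(1, 2)) = Pow(Add(Add(-9, Mul(-1, Pow(Add(1, -20), 2)), Mul(2, Pow(Pow(Add(1, -20), 2), 2))), -31381), Rational(1, 2)) = Pow(Add(Add(-9, Mul(-1, Pow(-19, 2)), Mul(2, Pow(Pow(-19, 2), 2))), -31381), Rational(1, 2)) = Pow(Add(Add(-9, Mul(-1, 361), Mul(2, Pow(361, 2))), -31381), Rational(1, 2)) = Pow(Add(Add(-9, -361, Mul(2, 130321)), -31381), Rational(1, 2)) = Pow(Add(Add(-9, -361, 260642), -31381), Rational(1, 2)) = Pow(Add(260272, -31381), Rational(1, 2)) = Pow(228891, Rational(1, 2))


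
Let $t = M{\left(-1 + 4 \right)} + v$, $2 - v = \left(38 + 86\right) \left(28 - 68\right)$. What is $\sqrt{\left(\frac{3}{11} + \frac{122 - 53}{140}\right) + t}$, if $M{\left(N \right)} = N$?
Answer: $\frac{\sqrt{2944202415}}{770} \approx 70.468$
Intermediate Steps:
$v = 4962$ ($v = 2 - \left(38 + 86\right) \left(28 - 68\right) = 2 - 124 \left(-40\right) = 2 - -4960 = 2 + 4960 = 4962$)
$t = 4965$ ($t = \left(-1 + 4\right) + 4962 = 3 + 4962 = 4965$)
$\sqrt{\left(\frac{3}{11} + \frac{122 - 53}{140}\right) + t} = \sqrt{\left(\frac{3}{11} + \frac{122 - 53}{140}\right) + 4965} = \sqrt{\left(3 \cdot \frac{1}{11} + 69 \cdot \frac{1}{140}\right) + 4965} = \sqrt{\left(\frac{3}{11} + \frac{69}{140}\right) + 4965} = \sqrt{\frac{1179}{1540} + 4965} = \sqrt{\frac{7647279}{1540}} = \frac{\sqrt{2944202415}}{770}$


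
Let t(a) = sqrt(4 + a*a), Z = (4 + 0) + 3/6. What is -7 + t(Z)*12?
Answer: -7 + 6*sqrt(97) ≈ 52.093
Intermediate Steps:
Z = 9/2 (Z = 4 + 3*(1/6) = 4 + 1/2 = 9/2 ≈ 4.5000)
t(a) = sqrt(4 + a**2)
-7 + t(Z)*12 = -7 + sqrt(4 + (9/2)**2)*12 = -7 + sqrt(4 + 81/4)*12 = -7 + sqrt(97/4)*12 = -7 + (sqrt(97)/2)*12 = -7 + 6*sqrt(97)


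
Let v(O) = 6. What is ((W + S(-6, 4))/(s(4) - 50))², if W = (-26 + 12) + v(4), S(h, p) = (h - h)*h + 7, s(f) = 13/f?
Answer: 16/34969 ≈ 0.00045755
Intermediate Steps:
S(h, p) = 7 (S(h, p) = 0*h + 7 = 0 + 7 = 7)
W = -8 (W = (-26 + 12) + 6 = -14 + 6 = -8)
((W + S(-6, 4))/(s(4) - 50))² = ((-8 + 7)/(13/4 - 50))² = (-1/(13*(¼) - 50))² = (-1/(13/4 - 50))² = (-1/(-187/4))² = (-1*(-4/187))² = (4/187)² = 16/34969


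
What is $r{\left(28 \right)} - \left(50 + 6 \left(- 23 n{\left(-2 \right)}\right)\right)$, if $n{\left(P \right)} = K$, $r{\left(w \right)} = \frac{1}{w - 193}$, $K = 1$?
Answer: $\frac{14519}{165} \approx 87.994$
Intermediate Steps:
$r{\left(w \right)} = \frac{1}{-193 + w}$
$n{\left(P \right)} = 1$
$r{\left(28 \right)} - \left(50 + 6 \left(- 23 n{\left(-2 \right)}\right)\right) = \frac{1}{-193 + 28} - \left(50 + 6 \left(\left(-23\right) 1\right)\right) = \frac{1}{-165} - \left(50 + 6 \left(-23\right)\right) = - \frac{1}{165} - \left(50 - 138\right) = - \frac{1}{165} - -88 = - \frac{1}{165} + 88 = \frac{14519}{165}$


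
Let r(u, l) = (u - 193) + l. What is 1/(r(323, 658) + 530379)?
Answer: 1/531167 ≈ 1.8826e-6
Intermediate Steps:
r(u, l) = -193 + l + u (r(u, l) = (-193 + u) + l = -193 + l + u)
1/(r(323, 658) + 530379) = 1/((-193 + 658 + 323) + 530379) = 1/(788 + 530379) = 1/531167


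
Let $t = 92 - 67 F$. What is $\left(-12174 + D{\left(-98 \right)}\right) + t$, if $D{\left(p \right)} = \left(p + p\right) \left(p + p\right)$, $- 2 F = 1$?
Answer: $\frac{52735}{2} \approx 26368.0$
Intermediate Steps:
$F = - \frac{1}{2}$ ($F = \left(- \frac{1}{2}\right) 1 = - \frac{1}{2} \approx -0.5$)
$D{\left(p \right)} = 4 p^{2}$ ($D{\left(p \right)} = 2 p 2 p = 4 p^{2}$)
$t = \frac{251}{2}$ ($t = 92 - - \frac{67}{2} = 92 + \frac{67}{2} = \frac{251}{2} \approx 125.5$)
$\left(-12174 + D{\left(-98 \right)}\right) + t = \left(-12174 + 4 \left(-98\right)^{2}\right) + \frac{251}{2} = \left(-12174 + 4 \cdot 9604\right) + \frac{251}{2} = \left(-12174 + 38416\right) + \frac{251}{2} = 26242 + \frac{251}{2} = \frac{52735}{2}$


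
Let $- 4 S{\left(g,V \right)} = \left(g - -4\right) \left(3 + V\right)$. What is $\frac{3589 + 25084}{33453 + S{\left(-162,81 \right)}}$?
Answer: $\frac{28673}{36771} \approx 0.77977$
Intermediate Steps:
$S{\left(g,V \right)} = - \frac{\left(3 + V\right) \left(4 + g\right)}{4}$ ($S{\left(g,V \right)} = - \frac{\left(g - -4\right) \left(3 + V\right)}{4} = - \frac{\left(g + 4\right) \left(3 + V\right)}{4} = - \frac{\left(4 + g\right) \left(3 + V\right)}{4} = - \frac{\left(3 + V\right) \left(4 + g\right)}{4}$)
$\frac{3589 + 25084}{33453 + S{\left(-162,81 \right)}} = \frac{3589 + 25084}{33453 - \left(- \frac{75}{2} - \frac{6561}{2}\right)} = \frac{28673}{33453 + \left(-3 - 81 + \frac{243}{2} + \frac{6561}{2}\right)} = \frac{28673}{33453 + 3318} = \frac{28673}{36771}$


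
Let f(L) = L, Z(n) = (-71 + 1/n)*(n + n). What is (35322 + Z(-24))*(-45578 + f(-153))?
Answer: -1771253092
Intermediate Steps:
Z(n) = 2*n*(-71 + 1/n) (Z(n) = (-71 + 1/n)*(2*n) = 2*n*(-71 + 1/n))
(35322 + Z(-24))*(-45578 + f(-153)) = (35322 + (2 - 142*(-24)))*(-45578 - 153) = (35322 + (2 + 3408))*(-45731) = (35322 + 3410)*(-45731) = 38732*(-45731) = -1771253092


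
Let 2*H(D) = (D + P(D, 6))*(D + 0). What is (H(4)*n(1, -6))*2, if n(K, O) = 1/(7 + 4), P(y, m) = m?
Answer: 40/11 ≈ 3.6364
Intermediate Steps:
H(D) = D*(6 + D)/2 (H(D) = ((D + 6)*(D + 0))/2 = ((6 + D)*D)/2 = (D*(6 + D))/2 = D*(6 + D)/2)
n(K, O) = 1/11
(H(4)*n(1, -6))*2 = (((1/2)*4*(6 + 4))*(1/11))*2 = (((1/2)*4*10)*(1/11))*2 = (20*(1/11))*2 = (20/11)*2 = 40/11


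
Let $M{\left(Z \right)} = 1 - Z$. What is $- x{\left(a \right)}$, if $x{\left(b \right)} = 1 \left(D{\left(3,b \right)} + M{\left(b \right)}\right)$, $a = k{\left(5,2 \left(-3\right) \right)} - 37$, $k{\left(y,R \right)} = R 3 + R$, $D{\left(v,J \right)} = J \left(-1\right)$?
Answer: $-123$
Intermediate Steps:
$D{\left(v,J \right)} = - J$
$k{\left(y,R \right)} = 4 R$ ($k{\left(y,R \right)} = 3 R + R = 4 R$)
$a = -61$ ($a = 4 \cdot 2 \left(-3\right) - 37 = 4 \left(-6\right) - 37 = -24 - 37 = -61$)
$x{\left(b \right)} = 1 - 2 b$ ($x{\left(b \right)} = 1 \left(- b - \left(-1 + b\right)\right) = 1 \left(1 - 2 b\right) = 1 - 2 b$)
$- x{\left(a \right)} = - (1 - -122) = - (1 + 122) = \left(-1\right) 123 = -123$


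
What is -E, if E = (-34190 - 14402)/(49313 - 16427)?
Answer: 24296/16443 ≈ 1.4776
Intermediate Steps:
E = -24296/16443 (E = -48592/32886 = -48592*1/32886 = -24296/16443 ≈ -1.4776)
-E = -1*(-24296/16443) = 24296/16443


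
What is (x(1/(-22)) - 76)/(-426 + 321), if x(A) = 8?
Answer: 68/105 ≈ 0.64762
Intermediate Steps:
(x(1/(-22)) - 76)/(-426 + 321) = (8 - 76)/(-426 + 321) = -68/(-105) = -68*(-1/105) = 68/105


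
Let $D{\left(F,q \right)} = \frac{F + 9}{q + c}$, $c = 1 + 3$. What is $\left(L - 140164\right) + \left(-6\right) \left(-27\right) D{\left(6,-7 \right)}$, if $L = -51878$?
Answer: $-192852$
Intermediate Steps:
$c = 4$
$D{\left(F,q \right)} = \frac{9 + F}{4 + q}$ ($D{\left(F,q \right)} = \frac{F + 9}{q + 4} = \frac{9 + F}{4 + q}$)
$\left(L - 140164\right) + \left(-6\right) \left(-27\right) D{\left(6,-7 \right)} = \left(-51878 - 140164\right) + \left(-6\right) \left(-27\right) \frac{9 + 6}{4 - 7} = -192042 + 162 \frac{1}{-3} \cdot 15 = -192042 + 162 \left(\left(- \frac{1}{3}\right) 15\right) = -192042 + 162 \left(-5\right) = -192042 - 810 = -192852$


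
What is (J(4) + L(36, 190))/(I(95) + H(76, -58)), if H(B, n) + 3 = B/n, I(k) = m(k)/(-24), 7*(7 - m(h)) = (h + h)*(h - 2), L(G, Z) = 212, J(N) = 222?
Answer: 2114448/490009 ≈ 4.3151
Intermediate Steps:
m(h) = 7 - 2*h*(-2 + h)/7 (m(h) = 7 - (h + h)*(h - 2)/7 = 7 - 2*h*(-2 + h)/7)
I(k) = -7/24 - k/42 + k²/84 (I(k) = (7 - 2*k²/7 + 4*k/7)/(-24) = (7 - 2*k²/7 + 4*k/7)*(-1/24) = -7/24 - k/42 + k²/84)
H(B, n) = -3 + B/n
(J(4) + L(36, 190))/(I(95) + H(76, -58)) = (222 + 212)/((-7/24 - 1/42*95 + (1/84)*95²) + (-3 + 76/(-58))) = 434/((-7/24 - 95/42 + (1/84)*9025) + (-3 + 76*(-1/58))) = 434/((-7/24 - 95/42 + 9025/84) + (-3 - 38/29)) = 434/(17621/168 - 125/29) = 434/(490009/4872) = 434*(4872/490009) = 2114448/490009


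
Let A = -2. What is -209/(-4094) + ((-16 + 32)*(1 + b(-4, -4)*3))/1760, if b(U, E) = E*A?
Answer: 6267/22517 ≈ 0.27832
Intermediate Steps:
b(U, E) = -2*E (b(U, E) = E*(-2) = -2*E)
-209/(-4094) + ((-16 + 32)*(1 + b(-4, -4)*3))/1760 = -209/(-4094) + ((-16 + 32)*(1 - 2*(-4)*3))/1760 = -209*(-1/4094) + (16*(1 + 8*3))*(1/1760) = 209/4094 + (16*(1 + 24))*(1/1760) = 209/4094 + (16*25)*(1/1760) = 209/4094 + 400*(1/1760) = 209/4094 + 5/22 = 6267/22517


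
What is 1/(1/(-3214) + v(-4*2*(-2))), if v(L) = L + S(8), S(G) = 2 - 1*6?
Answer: 3214/38567 ≈ 0.083336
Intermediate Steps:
S(G) = -4 (S(G) = 2 - 6 = -4)
v(L) = -4 + L (v(L) = L - 4 = -4 + L)
1/(1/(-3214) + v(-4*2*(-2))) = 1/(1/(-3214) + (-4 - 4*2*(-2))) = 1/(-1/3214 + (-4 - 8*(-2))) = 1/(-1/3214 + (-4 + 16)) = 1/(-1/3214 + 12) = 1/(38567/3214) = 3214/38567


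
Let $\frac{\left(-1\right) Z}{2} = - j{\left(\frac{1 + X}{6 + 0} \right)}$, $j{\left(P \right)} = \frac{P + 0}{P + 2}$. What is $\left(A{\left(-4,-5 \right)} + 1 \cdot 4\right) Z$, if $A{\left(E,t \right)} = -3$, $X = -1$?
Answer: $0$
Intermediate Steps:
$j{\left(P \right)} = \frac{P}{2 + P}$
$Z = 0$ ($Z = - 2 \left(- \frac{\left(1 - 1\right) \frac{1}{6 + 0}}{2 + \frac{1 - 1}{6 + 0}}\right) = - 2 \left(- \frac{0 \cdot \frac{1}{6}}{2 + \frac{0}{6}}\right) = - 2 \left(- \frac{0 \cdot \frac{1}{6}}{2 + 0 \cdot \frac{1}{6}}\right) = - 2 \left(- \frac{0}{2 + 0}\right) = - 2 \left(- \frac{0}{2}\right) = - 2 \left(\left(-1\right) 0\right) = \left(-2\right) 0 = 0$)
$\left(A{\left(-4,-5 \right)} + 1 \cdot 4\right) Z = \left(-3 + 1 \cdot 4\right) 0 = \left(-3 + 4\right) 0 = 1 \cdot 0 = 0$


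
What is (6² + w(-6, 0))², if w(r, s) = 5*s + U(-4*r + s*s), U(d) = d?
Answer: 3600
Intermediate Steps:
w(r, s) = s² - 4*r + 5*s (w(r, s) = 5*s + (-4*r + s*s) = 5*s + (-4*r + s²) = 5*s + (s² - 4*r) = s² - 4*r + 5*s)
(6² + w(-6, 0))² = (6² + (0² - 4*(-6) + 5*0))² = (36 + (0 + 24 + 0))² = (36 + 24)² = 60² = 3600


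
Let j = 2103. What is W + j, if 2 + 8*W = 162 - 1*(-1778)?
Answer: 9381/4 ≈ 2345.3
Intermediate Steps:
W = 969/4 (W = -¼ + (162 - 1*(-1778))/8 = -¼ + (162 + 1778)/8 = -¼ + (⅛)*1940 = -¼ + 485/2 = 969/4 ≈ 242.25)
W + j = 969/4 + 2103 = 9381/4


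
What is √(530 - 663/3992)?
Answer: √2110866806/1996 ≈ 23.018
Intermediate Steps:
√(530 - 663/3992) = √(2115097/3992) = √2110866806/1996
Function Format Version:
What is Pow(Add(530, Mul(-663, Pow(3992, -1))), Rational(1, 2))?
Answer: Mul(Rational(1, 1996), Pow(2110866806, Rational(1, 2))) ≈ 23.018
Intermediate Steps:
Pow(Add(530, Mul(-663, Pow(3992, -1))), Rational(1, 2)) = Pow(Add(530, Mul(-663, Rational(1, 3992))), Rational(1, 2)) = Pow(Add(530, Rational(-663, 3992)), Rational(1, 2)) = Pow(Rational(2115097, 3992), Rational(1, 2)) = Mul(Rational(1, 1996), Pow(2110866806, Rational(1, 2)))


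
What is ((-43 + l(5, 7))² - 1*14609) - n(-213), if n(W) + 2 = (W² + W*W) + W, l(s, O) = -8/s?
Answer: -2578571/25 ≈ -1.0314e+5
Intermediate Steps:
n(W) = -2 + W + 2*W² (n(W) = -2 + ((W² + W*W) + W) = -2 + ((W² + W²) + W) = -2 + (2*W² + W) = -2 + (W + 2*W²) = -2 + W + 2*W²)
((-43 + l(5, 7))² - 1*14609) - n(-213) = ((-43 - 8/5)² - 1*14609) - (-2 - 213 + 2*(-213)²) = ((-43 - 8*⅕)² - 14609) - (-2 - 213 + 2*45369) = ((-43 - 8/5)² - 14609) - (-2 - 213 + 90738) = ((-223/5)² - 14609) - 1*90523 = (49729/25 - 14609) - 90523 = -315496/25 - 90523 = -2578571/25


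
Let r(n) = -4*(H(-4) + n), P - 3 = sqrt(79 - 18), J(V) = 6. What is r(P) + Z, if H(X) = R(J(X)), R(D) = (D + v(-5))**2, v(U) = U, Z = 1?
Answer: -15 - 4*sqrt(61) ≈ -46.241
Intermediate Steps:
R(D) = (-5 + D)**2 (R(D) = (D - 5)**2 = (-5 + D)**2)
H(X) = 1 (H(X) = (-5 + 6)**2 = 1**2 = 1)
P = 3 + sqrt(61) (P = 3 + sqrt(79 - 18) = 3 + sqrt(61) ≈ 10.810)
r(n) = -4 - 4*n (r(n) = -4*(1 + n) = -4 - 4*n)
r(P) + Z = (-4 - 4*(3 + sqrt(61))) + 1 = (-4 + (-12 - 4*sqrt(61))) + 1 = (-16 - 4*sqrt(61)) + 1 = -15 - 4*sqrt(61)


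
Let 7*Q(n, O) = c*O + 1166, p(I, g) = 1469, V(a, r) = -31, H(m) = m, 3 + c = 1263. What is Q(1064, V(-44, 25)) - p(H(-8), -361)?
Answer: -48177/7 ≈ -6882.4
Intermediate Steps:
c = 1260 (c = -3 + 1263 = 1260)
Q(n, O) = 1166/7 + 180*O (Q(n, O) = (1260*O + 1166)/7 = (1166 + 1260*O)/7 = 1166/7 + 180*O)
Q(1064, V(-44, 25)) - p(H(-8), -361) = (1166/7 + 180*(-31)) - 1*1469 = (1166/7 - 5580) - 1469 = -37894/7 - 1469 = -48177/7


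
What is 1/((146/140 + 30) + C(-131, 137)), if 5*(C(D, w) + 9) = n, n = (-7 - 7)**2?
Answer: 70/4287 ≈ 0.016328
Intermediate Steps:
n = 196 (n = (-14)**2 = 196)
C(D, w) = 151/5 (C(D, w) = -9 + (1/5)*196 = -9 + 196/5 = 151/5)
1/((146/140 + 30) + C(-131, 137)) = 1/((146/140 + 30) + 151/5) = 1/(((1/140)*146 + 30) + 151/5) = 1/((73/70 + 30) + 151/5) = 1/(2173/70 + 151/5) = 1/(4287/70) = 70/4287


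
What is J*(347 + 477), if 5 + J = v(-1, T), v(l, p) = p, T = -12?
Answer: -14008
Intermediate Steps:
J = -17 (J = -5 - 12 = -17)
J*(347 + 477) = -17*(347 + 477) = -17*824 = -14008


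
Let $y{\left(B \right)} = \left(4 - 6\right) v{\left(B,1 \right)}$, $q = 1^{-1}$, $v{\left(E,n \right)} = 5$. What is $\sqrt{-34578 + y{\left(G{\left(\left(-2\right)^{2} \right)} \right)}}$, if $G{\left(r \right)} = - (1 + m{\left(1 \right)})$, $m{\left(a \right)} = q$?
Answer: $2 i \sqrt{8647} \approx 185.98 i$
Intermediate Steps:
$q = 1$
$m{\left(a \right)} = 1$
$G{\left(r \right)} = -2$ ($G{\left(r \right)} = - (1 + 1) = \left(-1\right) 2 = -2$)
$y{\left(B \right)} = -10$ ($y{\left(B \right)} = \left(4 - 6\right) 5 = \left(-2\right) 5 = -10$)
$\sqrt{-34578 + y{\left(G{\left(\left(-2\right)^{2} \right)} \right)}} = \sqrt{-34578 - 10} = \sqrt{-34588} = 2 i \sqrt{8647}$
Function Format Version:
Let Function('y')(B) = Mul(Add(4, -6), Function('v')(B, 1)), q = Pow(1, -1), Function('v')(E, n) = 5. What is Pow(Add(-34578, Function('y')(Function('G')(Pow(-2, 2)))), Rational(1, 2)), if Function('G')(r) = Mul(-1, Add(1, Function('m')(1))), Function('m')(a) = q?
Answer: Mul(2, I, Pow(8647, Rational(1, 2))) ≈ Mul(185.98, I)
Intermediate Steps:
q = 1
Function('m')(a) = 1
Function('G')(r) = -2 (Function('G')(r) = Mul(-1, Add(1, 1)) = Mul(-1, 2) = -2)
Function('y')(B) = -10 (Function('y')(B) = Mul(Add(4, -6), 5) = Mul(-2, 5) = -10)
Pow(Add(-34578, Function('y')(Function('G')(Pow(-2, 2)))), Rational(1, 2)) = Pow(Add(-34578, -10), Rational(1, 2)) = Pow(-34588, Rational(1, 2)) = Mul(2, I, Pow(8647, Rational(1, 2)))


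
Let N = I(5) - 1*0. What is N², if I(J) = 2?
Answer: 4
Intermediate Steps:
N = 2 (N = 2 - 1*0 = 2 + 0 = 2)
N² = 2² = 4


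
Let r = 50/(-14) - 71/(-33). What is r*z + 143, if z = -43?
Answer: 47137/231 ≈ 204.06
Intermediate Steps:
r = -328/231 (r = 50*(-1/14) - 71*(-1/33) = -25/7 + 71/33 = -328/231 ≈ -1.4199)
r*z + 143 = -328/231*(-43) + 143 = 14104/231 + 143 = 47137/231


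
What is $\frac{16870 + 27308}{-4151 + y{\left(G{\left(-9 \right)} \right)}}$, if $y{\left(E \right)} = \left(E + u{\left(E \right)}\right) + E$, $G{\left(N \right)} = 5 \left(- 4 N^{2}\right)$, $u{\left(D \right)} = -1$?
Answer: $- \frac{7363}{1232} \approx -5.9765$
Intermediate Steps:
$G{\left(N \right)} = - 20 N^{2}$
$y{\left(E \right)} = -1 + 2 E$ ($y{\left(E \right)} = \left(E - 1\right) + E = \left(-1 + E\right) + E = -1 + 2 E$)
$\frac{16870 + 27308}{-4151 + y{\left(G{\left(-9 \right)} \right)}} = \frac{16870 + 27308}{-4151 + \left(-1 + 2 \left(- 20 \left(-9\right)^{2}\right)\right)} = \frac{44178}{-4151 + \left(-1 + 2 \left(\left(-20\right) 81\right)\right)} = \frac{44178}{-4151 + \left(-1 + 2 \left(-1620\right)\right)} = \frac{44178}{-4151 - 3241} = \frac{44178}{-7392} = 44178 \left(- \frac{1}{7392}\right) = - \frac{7363}{1232}$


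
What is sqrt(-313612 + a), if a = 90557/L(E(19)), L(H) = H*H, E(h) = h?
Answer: 5*I*sqrt(4524935)/19 ≈ 559.79*I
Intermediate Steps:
L(H) = H**2
a = 90557/361 (a = 90557/(19**2) = 90557/361 ≈ 250.85)
sqrt(-313612 + a) = sqrt(-313612 + 90557/361) = sqrt(-113123375/361) = 5*I*sqrt(4524935)/19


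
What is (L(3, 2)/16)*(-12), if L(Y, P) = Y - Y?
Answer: 0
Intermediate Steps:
L(Y, P) = 0
(L(3, 2)/16)*(-12) = (0/16)*(-12) = ((1/16)*0)*(-12) = 0*(-12) = 0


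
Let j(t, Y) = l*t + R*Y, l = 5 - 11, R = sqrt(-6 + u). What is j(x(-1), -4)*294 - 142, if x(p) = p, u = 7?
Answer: 446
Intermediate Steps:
R = 1 (R = sqrt(-6 + 7) = sqrt(1) = 1)
l = -6
j(t, Y) = Y - 6*t (j(t, Y) = -6*t + 1*Y = -6*t + Y = Y - 6*t)
j(x(-1), -4)*294 - 142 = (-4 - 6*(-1))*294 - 142 = (-4 + 6)*294 - 142 = 2*294 - 142 = 588 - 142 = 446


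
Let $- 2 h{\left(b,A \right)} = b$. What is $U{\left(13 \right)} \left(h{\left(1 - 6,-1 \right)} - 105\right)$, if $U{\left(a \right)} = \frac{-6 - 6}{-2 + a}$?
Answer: $\frac{1230}{11} \approx 111.82$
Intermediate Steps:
$U{\left(a \right)} = - \frac{12}{-2 + a}$
$h{\left(b,A \right)} = - \frac{b}{2}$
$U{\left(13 \right)} \left(h{\left(1 - 6,-1 \right)} - 105\right) = - \frac{12}{-2 + 13} \left(- \frac{1 - 6}{2} - 105\right) = - \frac{12}{11} \left(\left(- \frac{1}{2}\right) \left(-5\right) - 105\right) = \left(-12\right) \frac{1}{11} \left(\frac{5}{2} - 105\right) = \left(- \frac{12}{11}\right) \left(- \frac{205}{2}\right) = \frac{1230}{11}$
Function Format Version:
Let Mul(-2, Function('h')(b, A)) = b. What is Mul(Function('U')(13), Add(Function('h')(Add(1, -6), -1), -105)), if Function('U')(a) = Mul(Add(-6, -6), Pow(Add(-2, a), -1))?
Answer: Rational(1230, 11) ≈ 111.82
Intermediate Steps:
Function('U')(a) = Mul(-12, Pow(Add(-2, a), -1))
Function('h')(b, A) = Mul(Rational(-1, 2), b)
Mul(Function('U')(13), Add(Function('h')(Add(1, -6), -1), -105)) = Mul(Mul(-12, Pow(Add(-2, 13), -1)), Add(Mul(Rational(-1, 2), Add(1, -6)), -105)) = Mul(Mul(-12, Pow(11, -1)), Add(Mul(Rational(-1, 2), -5), -105)) = Mul(Mul(-12, Rational(1, 11)), Add(Rational(5, 2), -105)) = Mul(Rational(-12, 11), Rational(-205, 2)) = Rational(1230, 11)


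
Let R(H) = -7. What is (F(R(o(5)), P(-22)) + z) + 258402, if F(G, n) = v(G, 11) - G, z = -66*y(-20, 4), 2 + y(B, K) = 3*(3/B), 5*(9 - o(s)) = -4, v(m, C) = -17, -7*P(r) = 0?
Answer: 2585537/10 ≈ 2.5855e+5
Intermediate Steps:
P(r) = 0 (P(r) = -1/7*0 = 0)
o(s) = 49/5 (o(s) = 9 - 1/5*(-4) = 9 + 4/5 = 49/5)
y(B, K) = -2 + 9/B (y(B, K) = -2 + 3*(3/B) = -2 + 9/B)
z = 1617/10 (z = -66*(-2 + 9/(-20)) = -66*(-2 + 9*(-1/20)) = -66*(-2 - 9/20) = -66*(-49/20) = 1617/10 ≈ 161.70)
F(G, n) = -17 - G
(F(R(o(5)), P(-22)) + z) + 258402 = ((-17 - 1*(-7)) + 1617/10) + 258402 = ((-17 + 7) + 1617/10) + 258402 = (-10 + 1617/10) + 258402 = 1517/10 + 258402 = 2585537/10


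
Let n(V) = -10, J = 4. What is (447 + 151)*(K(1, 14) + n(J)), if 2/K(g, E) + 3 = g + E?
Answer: -17641/3 ≈ -5880.3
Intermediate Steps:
K(g, E) = 2/(-3 + E + g) (K(g, E) = 2/(-3 + (g + E)) = 2/(-3 + (E + g)) = 2/(-3 + E + g))
(447 + 151)*(K(1, 14) + n(J)) = (447 + 151)*(2/(-3 + 14 + 1) - 10) = 598*(2/12 - 10) = 598*(2*(1/12) - 10) = 598*(⅙ - 10) = 598*(-59/6) = -17641/3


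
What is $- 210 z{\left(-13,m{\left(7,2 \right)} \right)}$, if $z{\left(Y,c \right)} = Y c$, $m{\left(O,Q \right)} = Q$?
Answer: $5460$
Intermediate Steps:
$- 210 z{\left(-13,m{\left(7,2 \right)} \right)} = - 210 \left(\left(-13\right) 2\right) = \left(-210\right) \left(-26\right) = 5460$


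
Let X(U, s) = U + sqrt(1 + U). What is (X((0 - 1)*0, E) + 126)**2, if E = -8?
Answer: 16129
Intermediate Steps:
(X((0 - 1)*0, E) + 126)**2 = (((0 - 1)*0 + sqrt(1 + (0 - 1)*0)) + 126)**2 = ((-1*0 + sqrt(1 - 1*0)) + 126)**2 = ((0 + sqrt(1 + 0)) + 126)**2 = ((0 + sqrt(1)) + 126)**2 = ((0 + 1) + 126)**2 = (1 + 126)**2 = 127**2 = 16129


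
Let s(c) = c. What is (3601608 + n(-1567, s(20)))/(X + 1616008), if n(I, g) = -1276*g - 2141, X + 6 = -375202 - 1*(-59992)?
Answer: 3573947/1300792 ≈ 2.7475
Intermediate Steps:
X = -315216 (X = -6 + (-375202 - 1*(-59992)) = -6 + (-375202 + 59992) = -6 - 315210 = -315216)
n(I, g) = -2141 - 1276*g
(3601608 + n(-1567, s(20)))/(X + 1616008) = (3601608 + (-2141 - 1276*20))/(-315216 + 1616008) = (3601608 + (-2141 - 25520))/1300792 = (3601608 - 27661)*(1/1300792) = 3573947*(1/1300792) = 3573947/1300792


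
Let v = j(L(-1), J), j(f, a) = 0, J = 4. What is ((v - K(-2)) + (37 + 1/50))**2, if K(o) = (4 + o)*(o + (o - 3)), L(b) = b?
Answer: 6507601/2500 ≈ 2603.0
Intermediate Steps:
K(o) = (-3 + 2*o)*(4 + o) (K(o) = (4 + o)*(o + (-3 + o)) = (4 + o)*(-3 + 2*o) = (-3 + 2*o)*(4 + o))
v = 0
((v - K(-2)) + (37 + 1/50))**2 = ((0 - (-12 + 2*(-2)**2 + 5*(-2))) + (37 + 1/50))**2 = ((0 - (-12 + 2*4 - 10)) + (37 + 1/50))**2 = ((0 - (-12 + 8 - 10)) + 1851/50)**2 = ((0 - 1*(-14)) + 1851/50)**2 = ((0 + 14) + 1851/50)**2 = (14 + 1851/50)**2 = (2551/50)**2 = 6507601/2500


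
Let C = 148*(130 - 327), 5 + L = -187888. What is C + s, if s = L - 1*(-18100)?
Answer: -198949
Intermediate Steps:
L = -187893 (L = -5 - 187888 = -187893)
C = -29156 (C = 148*(-197) = -29156)
s = -169793 (s = -187893 - 1*(-18100) = -187893 + 18100 = -169793)
C + s = -29156 - 169793 = -198949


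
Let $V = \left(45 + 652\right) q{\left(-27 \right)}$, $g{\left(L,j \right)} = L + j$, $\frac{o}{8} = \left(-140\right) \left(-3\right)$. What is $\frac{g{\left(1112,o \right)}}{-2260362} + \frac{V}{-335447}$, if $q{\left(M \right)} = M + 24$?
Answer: $\frac{124088383}{29162755839} \approx 0.004255$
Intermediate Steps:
$o = 3360$ ($o = 8 \left(\left(-140\right) \left(-3\right)\right) = 8 \cdot 420 = 3360$)
$q{\left(M \right)} = 24 + M$
$V = -2091$ ($V = \left(45 + 652\right) \left(24 - 27\right) = 697 \left(-3\right) = -2091$)
$\frac{g{\left(1112,o \right)}}{-2260362} + \frac{V}{-335447} = \frac{1112 + 3360}{-2260362} - \frac{2091}{-335447} = 4472 \left(- \frac{1}{2260362}\right) - - \frac{2091}{335447} = - \frac{172}{86937} + \frac{2091}{335447} = \frac{124088383}{29162755839}$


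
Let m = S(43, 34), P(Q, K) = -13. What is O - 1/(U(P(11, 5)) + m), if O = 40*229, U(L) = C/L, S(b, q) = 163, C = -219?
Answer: 21416067/2338 ≈ 9160.0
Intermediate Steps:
U(L) = -219/L
m = 163
O = 9160
O - 1/(U(P(11, 5)) + m) = 9160 - 1/(-219/(-13) + 163) = 9160 - 1/(-219*(-1/13) + 163) = 9160 - 1/(219/13 + 163) = 9160 - 1/2338/13 = 9160 - 1*13/2338 = 9160 - 13/2338 = 21416067/2338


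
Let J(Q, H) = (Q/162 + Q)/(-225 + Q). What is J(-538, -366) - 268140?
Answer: -16571812573/61803 ≈ -2.6814e+5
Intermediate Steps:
J(Q, H) = 163*Q/(162*(-225 + Q)) (J(Q, H) = (Q*(1/162) + Q)/(-225 + Q) = (Q/162 + Q)/(-225 + Q) = (163*Q/162)/(-225 + Q) = 163*Q/(162*(-225 + Q)))
J(-538, -366) - 268140 = (163/162)*(-538)/(-225 - 538) - 268140 = (163/162)*(-538)/(-763) - 268140 = (163/162)*(-538)*(-1/763) - 268140 = 43847/61803 - 268140 = -16571812573/61803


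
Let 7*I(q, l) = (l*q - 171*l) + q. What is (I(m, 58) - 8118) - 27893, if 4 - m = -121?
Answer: -254620/7 ≈ -36374.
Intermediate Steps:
m = 125 (m = 4 - 1*(-121) = 4 + 121 = 125)
I(q, l) = -171*l/7 + q/7 + l*q/7 (I(q, l) = ((l*q - 171*l) + q)/7 = ((-171*l + l*q) + q)/7 = (q - 171*l + l*q)/7 = -171*l/7 + q/7 + l*q/7)
(I(m, 58) - 8118) - 27893 = ((-171/7*58 + (1/7)*125 + (1/7)*58*125) - 8118) - 27893 = ((-9918/7 + 125/7 + 7250/7) - 8118) - 27893 = (-2543/7 - 8118) - 27893 = -59369/7 - 27893 = -254620/7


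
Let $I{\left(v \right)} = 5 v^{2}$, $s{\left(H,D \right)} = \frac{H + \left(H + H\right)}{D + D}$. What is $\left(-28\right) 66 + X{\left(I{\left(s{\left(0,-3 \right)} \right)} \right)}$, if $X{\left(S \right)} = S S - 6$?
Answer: $-1854$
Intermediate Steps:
$s{\left(H,D \right)} = \frac{3 H}{2 D}$ ($s{\left(H,D \right)} = \frac{H + 2 H}{2 D} = 3 H \frac{1}{2 D} = \frac{3 H}{2 D}$)
$X{\left(S \right)} = -6 + S^{2}$ ($X{\left(S \right)} = S^{2} - 6 = -6 + S^{2}$)
$\left(-28\right) 66 + X{\left(I{\left(s{\left(0,-3 \right)} \right)} \right)} = \left(-28\right) 66 - \left(6 - \left(5 \left(\frac{3}{2} \cdot 0 \frac{1}{-3}\right)^{2}\right)^{2}\right) = -1848 - \left(6 - \left(5 \left(\frac{3}{2} \cdot 0 \left(- \frac{1}{3}\right)\right)^{2}\right)^{2}\right) = -1848 - \left(6 - \left(5 \cdot 0^{2}\right)^{2}\right) = -1848 - \left(6 - \left(5 \cdot 0\right)^{2}\right) = -1848 - \left(6 - 0^{2}\right) = -1848 + \left(-6 + 0\right) = -1848 - 6 = -1854$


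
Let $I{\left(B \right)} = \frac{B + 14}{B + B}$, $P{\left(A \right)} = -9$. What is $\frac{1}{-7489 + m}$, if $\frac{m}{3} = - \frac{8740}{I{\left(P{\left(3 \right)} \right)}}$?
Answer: $\frac{1}{86903} \approx 1.1507 \cdot 10^{-5}$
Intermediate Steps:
$I{\left(B \right)} = \frac{14 + B}{2 B}$
$m = 94392$ ($m = 3 \left(- \frac{8740}{\frac{1}{2} \frac{1}{-9} \left(14 - 9\right)}\right) = 3 \left(- \frac{8740}{\frac{1}{2} \left(- \frac{1}{9}\right) 5}\right) = 3 \left(- \frac{8740}{- \frac{5}{18}}\right) = 3 \left(\left(-8740\right) \left(- \frac{18}{5}\right)\right) = 3 \cdot 31464 = 94392$)
$\frac{1}{-7489 + m} = \frac{1}{-7489 + 94392} = \frac{1}{86903}$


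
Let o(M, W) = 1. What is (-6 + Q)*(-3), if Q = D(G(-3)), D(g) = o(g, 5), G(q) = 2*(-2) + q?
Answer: 15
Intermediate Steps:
G(q) = -4 + q
D(g) = 1
Q = 1
(-6 + Q)*(-3) = (-6 + 1)*(-3) = -5*(-3) = 15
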